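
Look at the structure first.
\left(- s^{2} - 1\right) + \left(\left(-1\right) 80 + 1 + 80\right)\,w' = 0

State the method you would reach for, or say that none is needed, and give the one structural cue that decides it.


Technique: no special technique — the slope is a pure function of s; integrate both sides and be done.


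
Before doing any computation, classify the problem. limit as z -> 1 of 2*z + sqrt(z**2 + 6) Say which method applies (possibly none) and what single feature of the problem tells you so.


Best approach: no special technique — the function is continuous at 1; evaluation is itself the limit, no machinery required.


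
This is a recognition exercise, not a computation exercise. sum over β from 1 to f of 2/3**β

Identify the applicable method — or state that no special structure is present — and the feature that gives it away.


Technique: the geometric series formula — consecutive terms stand in a fixed index-free ratio — the geometric sum formula closes it.


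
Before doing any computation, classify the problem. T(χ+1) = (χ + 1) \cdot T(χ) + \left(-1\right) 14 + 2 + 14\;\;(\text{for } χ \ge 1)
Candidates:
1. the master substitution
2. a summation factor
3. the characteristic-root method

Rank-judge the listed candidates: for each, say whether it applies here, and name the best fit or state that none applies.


Method: a summation factor — because the multiplier χ + 1 is index-dependent, divide through by its running product and sum the resulting differences.
- the master substitution — this is shift-type recursion, outside the divide-and-conquer template.
- a summation factor: yes, a natural case for it.
- the characteristic-root method: an index-dependent weight blocks the pure exponential ansatz.


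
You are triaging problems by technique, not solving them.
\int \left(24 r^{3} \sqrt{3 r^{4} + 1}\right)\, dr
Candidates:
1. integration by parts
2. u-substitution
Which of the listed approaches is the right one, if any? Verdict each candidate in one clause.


Verdict: u-substitution — a chain-rule shadow: 24 r^{3} alongside a function of 3 r^{4} + 1 means u = 3 r^{4} + 1 unwinds the composition in one step.
- integration by parts — the non-polynomial partner is not one of the parts kernels — exp, sine, or cosine with a degree-1 argument, or a logarithm.
- u-substitution — applicable, and directly so.


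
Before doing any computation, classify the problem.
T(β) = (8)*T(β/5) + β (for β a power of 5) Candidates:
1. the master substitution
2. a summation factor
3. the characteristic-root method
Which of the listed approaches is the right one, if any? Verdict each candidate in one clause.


Diagnosis: the master substitution — treat m = log base 5 of β as the new clock: one recursion step advances m by one while β scales by 5.
- the master substitution: applicable, and directly so.
- a summation factor: the recursion divides its index rather than shifting it — there is no previous-term chain for a summation factor to telescope.
- the characteristic-root method: the recursion divides its index rather than shifting it — outside the constant-shift family the root method covers.


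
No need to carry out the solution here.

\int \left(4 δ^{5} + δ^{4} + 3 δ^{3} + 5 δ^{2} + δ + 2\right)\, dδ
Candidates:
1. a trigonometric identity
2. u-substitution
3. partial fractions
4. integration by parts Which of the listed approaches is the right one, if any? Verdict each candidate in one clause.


Best approach: no special technique — a term-by-term power-rule job in δ; no substitution or rearrangement earns its keep here.
- a trigonometric identity — no sine or cosine appears, so there is nothing for a trigonometric identity to act on.
- u-substitution: any workable substitution here is cosmetic — the integrand is already in directly integrable form.
- partial fractions — the expression is not a ratio of polynomials that decomposes further.
- integration by parts: parts would only shuffle a directly integrable integrand.


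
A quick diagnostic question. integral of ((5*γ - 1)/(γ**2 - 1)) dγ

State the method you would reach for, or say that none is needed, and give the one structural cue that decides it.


Technique: partial fractions — a proper rational integrand whose denominator splits into simpler factors — decompose into partial fractions first.


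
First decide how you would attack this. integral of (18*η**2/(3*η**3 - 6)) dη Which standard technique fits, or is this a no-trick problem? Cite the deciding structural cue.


Diagnosis: u-substitution — differentiating the inner expression 3*η**3 - 6 produces the factor 18*η**2 up to a constant multiple, so substituting u = 3*η**3 - 6 reduces everything to a one-variable integral in u.


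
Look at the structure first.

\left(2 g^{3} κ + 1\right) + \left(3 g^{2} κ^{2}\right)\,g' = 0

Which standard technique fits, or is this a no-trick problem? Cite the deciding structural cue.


Method: the exact-equation method — because the two cross partials coincide, the form is conservative as written — recover its potential in (κ, g).


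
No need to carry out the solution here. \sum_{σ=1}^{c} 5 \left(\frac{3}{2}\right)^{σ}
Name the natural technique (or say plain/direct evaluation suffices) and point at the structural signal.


Method: the geometric series formula — term-over-term division gives \frac{3}{2} every time — index-free ratio, geometric sum formula applies.


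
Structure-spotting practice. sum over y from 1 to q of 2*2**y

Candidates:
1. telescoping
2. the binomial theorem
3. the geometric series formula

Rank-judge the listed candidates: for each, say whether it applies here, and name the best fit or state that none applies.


Best approach: the geometric series formula — term-over-term division gives 2 every time — index-free ratio, geometric sum formula applies.
- telescoping — writing out consecutive terms as given produces no pairwise cancellation.
- the binomial theorem: the terms lack the binomial-coefficient-weighted complementary-power pattern of an expansion.
- the geometric series formula — a fit — the right tool for this form.


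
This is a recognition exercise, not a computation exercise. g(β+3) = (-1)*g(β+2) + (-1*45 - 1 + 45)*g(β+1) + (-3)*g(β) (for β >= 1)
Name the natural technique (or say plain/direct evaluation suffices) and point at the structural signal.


Best approach: the characteristic-root method — the recurrence treats every index alike (constant coefficients, no forcing) — precisely the regime where r^β trials close it.


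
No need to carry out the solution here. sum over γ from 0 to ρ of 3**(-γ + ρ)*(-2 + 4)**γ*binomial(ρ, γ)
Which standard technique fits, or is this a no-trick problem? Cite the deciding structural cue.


Verdict: the binomial theorem — binomial coefficients against complementary powers of (-2 + 4) and 3: recognize the binomial expansion and resum.


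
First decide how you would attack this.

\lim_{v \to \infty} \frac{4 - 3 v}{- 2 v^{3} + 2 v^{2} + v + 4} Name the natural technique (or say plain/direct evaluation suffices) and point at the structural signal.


Technique: dominant-term comparison — divide by the highest power of v present: lower-order terms vanish and the dominant ratio remains. l'Hôpital's at-infinity variant applies to the expression viewed as a single quotient; the leading-term comparison is the direct route.


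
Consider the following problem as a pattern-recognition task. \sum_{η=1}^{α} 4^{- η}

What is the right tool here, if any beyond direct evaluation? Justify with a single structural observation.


Best approach: the geometric series formula — consecutive terms stand in a fixed index-free ratio — the geometric sum formula closes it.


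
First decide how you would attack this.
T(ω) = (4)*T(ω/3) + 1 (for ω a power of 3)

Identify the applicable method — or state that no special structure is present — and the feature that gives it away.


Verdict: the master substitution — the recursive call is at index ω/3 rather than a shift, a divide-and-conquer shape — substituting ω = 3^m linearizes it.


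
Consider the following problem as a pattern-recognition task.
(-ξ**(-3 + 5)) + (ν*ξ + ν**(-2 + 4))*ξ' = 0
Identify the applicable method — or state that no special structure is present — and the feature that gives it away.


Method: the homogeneous substitution — the slope's numerator and denominator share total degree; set v = ξ/ν and the equation drops to separable form. Rewriting — with the variables' roles exchanged where the shape demands it — would expose a Bernoulli structure too; the homogeneous substitution simply reads the degrees directly.


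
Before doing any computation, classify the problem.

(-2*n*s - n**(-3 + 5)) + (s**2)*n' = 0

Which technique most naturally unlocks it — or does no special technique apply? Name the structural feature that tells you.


Best approach: the homogeneous substitution — scaling s and n together leaves the slope fixed — it depends only on n/s, so substitute the ratio. Rearranged, this also fits the Bernoulli template directly; the homogeneous substitution reads the structure without the rearrangement.


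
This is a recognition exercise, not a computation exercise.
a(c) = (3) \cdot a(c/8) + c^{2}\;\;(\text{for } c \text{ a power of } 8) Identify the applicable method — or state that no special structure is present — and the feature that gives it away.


Method: the master substitution — the argument contracts 8-fold per step: reindex c exponentially and solve the linear recurrence in the new index.


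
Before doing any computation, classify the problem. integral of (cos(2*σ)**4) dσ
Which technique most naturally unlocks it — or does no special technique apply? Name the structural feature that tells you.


Best approach: a trigonometric identity — reduce cos(2*σ)**4 with the power-reduction formula and the integral becomes first-degree trigonometry.


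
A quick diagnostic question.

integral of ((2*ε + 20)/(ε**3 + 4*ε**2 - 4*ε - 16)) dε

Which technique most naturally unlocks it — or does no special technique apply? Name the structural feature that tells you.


Best approach: partial fractions — rational integrand, reducible denominator ε**3 + 4*ε**2 - 4*ε - 16: decompose first, integrate second.


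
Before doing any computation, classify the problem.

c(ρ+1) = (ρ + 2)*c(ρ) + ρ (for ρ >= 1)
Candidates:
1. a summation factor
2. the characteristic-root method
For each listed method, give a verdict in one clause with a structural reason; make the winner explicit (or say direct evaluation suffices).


Best approach: a summation factor — normalize by the running product of ρ + 2: the left side becomes a difference, and differences sum.
- a summation factor: applicable, and directly so.
- the characteristic-root method — the coefficients vary with the index, breaking the constant-coefficient structure the method needs.


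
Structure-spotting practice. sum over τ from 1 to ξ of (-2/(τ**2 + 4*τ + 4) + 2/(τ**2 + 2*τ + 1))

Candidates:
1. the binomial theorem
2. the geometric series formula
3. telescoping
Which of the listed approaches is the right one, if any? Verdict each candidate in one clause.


Method: telescoping — write out three consecutive terms and watch the interior cancel: the advanced copy one term subtracts reappears as the very next term's leading piece, pair after pair.
- the binomial theorem — there is no sum-raised-to-a-power identity hiding in these terms.
- the geometric series formula: the term-to-term ratio changes with the index, so the geometric formula cannot close it.
- telescoping — applicable, and directly so.


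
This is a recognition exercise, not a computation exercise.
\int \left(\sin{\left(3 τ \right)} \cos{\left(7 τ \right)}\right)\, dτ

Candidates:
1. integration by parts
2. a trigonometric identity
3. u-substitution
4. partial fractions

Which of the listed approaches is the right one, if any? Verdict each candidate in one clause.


Verdict: a trigonometric identity — two sinusoids at different rates multiply in \sin{\left(3 τ \right)} \cos{\left(7 τ \right)}; the product-to-sum identity uncouples them.
- integration by parts — not the natural route: no polynomial-kernel product appears — a recursive parts reduction of the trigonometric product exists, but the identity rewrite is direct.
- a trigonometric identity: a fit — the right tool for this form.
- u-substitution — no subexpression of the integrand pairs with its own derivative as a factor — individual terms may offer their own substitutions, but any change of variable covering the whole integral would have to be constructed from outside the expression.
- partial fractions — there is no rational-function structure to decompose.


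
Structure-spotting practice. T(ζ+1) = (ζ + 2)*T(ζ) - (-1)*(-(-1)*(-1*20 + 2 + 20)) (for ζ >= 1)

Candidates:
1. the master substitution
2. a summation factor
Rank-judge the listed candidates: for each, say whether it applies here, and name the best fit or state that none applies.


Best approach: a summation factor — normalize by the running product of ζ + 2: the left side becomes a difference, and differences sum.
- the master substitution — the recursion shifts the index rather than dividing it.
- a summation factor — yes — fits the structure here.


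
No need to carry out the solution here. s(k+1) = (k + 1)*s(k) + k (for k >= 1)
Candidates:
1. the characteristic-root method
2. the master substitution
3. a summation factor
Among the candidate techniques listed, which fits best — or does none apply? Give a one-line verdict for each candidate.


Method: a summation factor — because the multiplier k + 1 is index-dependent, divide through by its running product and sum the resulting differences.
- the characteristic-root method — the coefficients vary with the index, breaking the constant-coefficient structure the method needs.
- the master substitution: the recursive argument is a shift of the index, not a fixed fraction of it.
- a summation factor — a fit — the right tool for this form.


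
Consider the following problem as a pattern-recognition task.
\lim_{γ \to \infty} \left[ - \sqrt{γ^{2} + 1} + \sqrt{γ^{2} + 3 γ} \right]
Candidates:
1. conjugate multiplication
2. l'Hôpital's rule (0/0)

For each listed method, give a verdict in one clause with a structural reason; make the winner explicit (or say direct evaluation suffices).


Best approach: conjugate multiplication — the ∞ − ∞ radical form is the exact trigger for the conjugate maneuver.
- conjugate multiplication — applicable, and directly so.
- l'Hôpital's rule (0/0) — substitution produces ∞ − ∞ rather than a vanishing quotient; the rule needs a 0/0 ratio to act on.


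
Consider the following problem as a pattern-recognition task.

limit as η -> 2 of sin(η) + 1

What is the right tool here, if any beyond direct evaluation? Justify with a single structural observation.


Best approach: no special technique — no zero denominators, no indeterminate clash at 2 — substitute and read off the value.


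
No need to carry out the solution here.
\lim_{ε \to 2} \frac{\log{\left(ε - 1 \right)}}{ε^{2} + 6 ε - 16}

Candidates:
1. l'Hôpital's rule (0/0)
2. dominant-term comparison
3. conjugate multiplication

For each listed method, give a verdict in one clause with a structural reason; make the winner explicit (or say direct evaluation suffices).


Diagnosis: l'Hôpital's rule (0/0) — plug in 2: top and bottom both hit zero, so differentiate each and retry. One could equally expand both pieces locally and compare leading terms; the rule does that in one stroke.
- l'Hôpital's rule (0/0): yes — fits the structure here.
- dominant-term comparison: no ranking of term growth rates resolves the limit here.
- conjugate multiplication — multiplying by a conjugate would not remove any indeterminacy here.


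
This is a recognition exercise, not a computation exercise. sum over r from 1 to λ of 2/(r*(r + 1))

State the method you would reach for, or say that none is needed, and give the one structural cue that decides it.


Method: telescoping — one partial-fraction pass turns 2/(r*(r + 1)) into a shifted difference, and shifted differences telescope.


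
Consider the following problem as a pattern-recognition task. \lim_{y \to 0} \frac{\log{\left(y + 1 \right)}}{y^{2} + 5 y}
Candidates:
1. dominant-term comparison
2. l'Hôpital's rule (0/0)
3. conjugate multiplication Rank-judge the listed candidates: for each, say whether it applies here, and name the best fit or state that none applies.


Verdict: l'Hôpital's rule (0/0) — the 0/0 form at 0 is the signature situation for l'Hôpital's rule. The standard small-argument limits would also carry it; the rule is the systematic route.
- dominant-term comparison: leading-power comparison does not apply to this form.
- l'Hôpital's rule (0/0): applicable, and directly so.
- conjugate multiplication — there is no infinity-minus-infinity radical difference to rationalize.


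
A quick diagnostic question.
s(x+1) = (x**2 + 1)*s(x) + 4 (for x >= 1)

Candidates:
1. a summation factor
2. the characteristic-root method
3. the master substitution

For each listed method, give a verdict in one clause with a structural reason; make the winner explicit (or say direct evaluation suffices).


Best approach: a summation factor — it is first-order linear but the coefficient x**2 + 1 depends on the index, so multiply through by a summation factor to telescope it.
- a summation factor: applies; the problem has the shape this method handles.
- the characteristic-root method — an index-dependent weight blocks the pure exponential ansatz.
- the master substitution — the recursion shifts the index rather than dividing it.


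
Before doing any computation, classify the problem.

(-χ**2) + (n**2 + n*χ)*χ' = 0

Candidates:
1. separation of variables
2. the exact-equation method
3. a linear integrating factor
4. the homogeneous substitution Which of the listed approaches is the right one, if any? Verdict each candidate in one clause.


Best approach: the homogeneous substitution — the slope's numerator and denominator share total degree; set v = χ/n and the equation drops to separable form. Rewriting — with the variables' roles exchanged where the shape demands it — would expose a Bernoulli structure too; the homogeneous substitution simply reads the degrees directly.
- separation of variables — the two dependences are entangled, not a clean product of one-variable pieces.
- the exact-equation method — the cross partial derivatives disagree, so no single potential exists.
- a linear integrating factor — the unknown enters nonlinearly (through a power, a denominator, or a transcendental function), which the linear integrating-factor recipe cannot absorb as-is — any repair would come from a preliminary substitution, not the factor.
- the homogeneous substitution: applies; the problem has the shape this method handles.


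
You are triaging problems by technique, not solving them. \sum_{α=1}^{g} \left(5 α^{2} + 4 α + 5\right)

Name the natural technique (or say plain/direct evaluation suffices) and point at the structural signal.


Technique: no special technique — Faulhaber territory: sum each constant-multiple power of α with its closed-form formula, no trick required.


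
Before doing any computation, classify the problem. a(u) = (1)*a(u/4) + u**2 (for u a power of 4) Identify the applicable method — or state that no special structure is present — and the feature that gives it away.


Diagnosis: the master substitution — the recursive call is at index u/4 rather than a shift, a divide-and-conquer shape — substituting u = 4^m linearizes it.


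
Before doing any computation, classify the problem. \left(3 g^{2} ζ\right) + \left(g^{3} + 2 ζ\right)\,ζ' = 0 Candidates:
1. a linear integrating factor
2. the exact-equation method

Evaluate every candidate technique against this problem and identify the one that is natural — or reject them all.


Method: the exact-equation method — the mixed-partials test passes for 3 g^{2} ζ and g^{3} + 2 ζ, so a potential function exists as presented.
- a linear integrating factor — a nonlinear term in the unknown puts this outside the integrating-factor template.
- the exact-equation method: yes — fits the structure here.


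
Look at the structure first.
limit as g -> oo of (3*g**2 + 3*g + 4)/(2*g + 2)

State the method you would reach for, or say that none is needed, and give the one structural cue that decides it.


Diagnosis: dominant-term comparison — as g grows, only the highest-degree terms matter — compare leading terms and read the limit off. Differentiating the expression as a single quotient would eventually settle it as well; matching dominant growth settles it immediately.


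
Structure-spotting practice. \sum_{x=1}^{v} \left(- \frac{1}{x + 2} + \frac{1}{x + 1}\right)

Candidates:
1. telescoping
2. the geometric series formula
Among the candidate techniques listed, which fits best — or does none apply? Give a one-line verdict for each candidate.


Verdict: telescoping — each term adds \frac{1}{x + 1} and subtracts the same expression advanced one index; that subtracted piece cancels against the next term's added copy — only the boundary terms survive.
- telescoping — applies; the problem has the shape this method handles.
- the geometric series formula: the ratio of consecutive terms depends on the index.


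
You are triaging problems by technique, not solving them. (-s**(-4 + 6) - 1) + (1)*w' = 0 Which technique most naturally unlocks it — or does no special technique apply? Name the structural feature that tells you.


Technique: no special technique — the slope is a pure function of s; integrate both sides and be done.


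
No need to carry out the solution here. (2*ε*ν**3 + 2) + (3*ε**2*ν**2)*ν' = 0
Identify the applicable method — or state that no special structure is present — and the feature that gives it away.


Verdict: the exact-equation method — equality of cross partials is the green light — assemble the potential function term by term.


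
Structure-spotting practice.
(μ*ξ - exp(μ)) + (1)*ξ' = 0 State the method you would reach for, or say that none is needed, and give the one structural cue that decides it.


Diagnosis: a linear integrating factor — the unknown enters only to the first power against a nonzero forcing term — the integrating-factor template applies directly.


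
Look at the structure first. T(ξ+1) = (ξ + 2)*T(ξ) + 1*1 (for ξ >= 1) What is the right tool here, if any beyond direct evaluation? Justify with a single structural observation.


Verdict: a summation factor — with the index-dependent coefficient ξ + 2, dividing by the cumulative product turns the left side into a pure difference.


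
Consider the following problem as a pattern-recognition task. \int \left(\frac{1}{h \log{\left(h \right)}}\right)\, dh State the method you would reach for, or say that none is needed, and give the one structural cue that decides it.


Technique: u-substitution — structure check: outer function, inner expression \log{\left(h \right)}, inner derivative as a factor — the classic u = \log{\left(h \right)} pattern.


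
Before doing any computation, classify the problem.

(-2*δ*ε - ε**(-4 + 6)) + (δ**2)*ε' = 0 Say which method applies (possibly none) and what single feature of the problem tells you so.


Best approach: the homogeneous substitution — the slope's numerator and denominator have matching total degree, so it depends only on ε/δ and the ratio substitution collapses it. A Bernoulli rewrite works here as the equation stands — the homogeneous substitution is the more immediate reading.


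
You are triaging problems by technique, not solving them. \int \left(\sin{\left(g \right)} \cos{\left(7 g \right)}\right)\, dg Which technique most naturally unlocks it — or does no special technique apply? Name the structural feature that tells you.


Best approach: a trigonometric identity — the product \sin{\left(g \right)} \cos{\left(7 g \right)} converts to a sum of single-frequency sinusoids via the product-to-sum identity.


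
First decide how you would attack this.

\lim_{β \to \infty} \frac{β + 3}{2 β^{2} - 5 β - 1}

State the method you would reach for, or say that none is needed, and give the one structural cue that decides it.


Method: dominant-term comparison — at large β only the top-degree terms survive; compare the leading terms and the limit falls out. As a single quotient, the ∞/∞ shape would yield to repeated differentiation as well — the growth comparison gets there in one look.


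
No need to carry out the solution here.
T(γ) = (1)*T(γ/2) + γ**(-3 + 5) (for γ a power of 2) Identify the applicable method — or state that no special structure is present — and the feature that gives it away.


Technique: the master substitution — the recursive call is at index γ/2 rather than a shift, a divide-and-conquer shape — substituting γ = 2^m linearizes it.


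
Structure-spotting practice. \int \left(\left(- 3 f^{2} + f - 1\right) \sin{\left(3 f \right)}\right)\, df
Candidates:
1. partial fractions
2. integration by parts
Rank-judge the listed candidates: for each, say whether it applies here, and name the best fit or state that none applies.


Verdict: integration by parts — a polynomial - 3 f^{2} + f - 1 against the kernel \sin{\left(3 f \right)} is the signature bounded-ladder case for integration by parts.
- partial fractions — there is no rational-function structure to decompose.
- integration by parts — applicable, and directly so.


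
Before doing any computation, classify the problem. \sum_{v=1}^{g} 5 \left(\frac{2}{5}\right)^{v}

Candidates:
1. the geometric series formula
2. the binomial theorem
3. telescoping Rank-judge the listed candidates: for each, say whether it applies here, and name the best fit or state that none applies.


Method: the geometric series formula — each summand is the previous one scaled by \frac{2}{5}; that constant multiplier is itself the geometric structure.
- the geometric series formula: yes, a natural case for it.
- the binomial theorem — no binomial coefficients pair with matched powers.
- telescoping: in the displayed form, no term reappears at a neighboring index to cancel against.


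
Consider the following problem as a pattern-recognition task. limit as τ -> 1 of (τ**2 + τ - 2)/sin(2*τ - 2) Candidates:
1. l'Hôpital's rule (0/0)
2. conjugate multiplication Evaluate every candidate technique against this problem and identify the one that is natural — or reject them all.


Diagnosis: l'Hôpital's rule (0/0) — both numerator and denominator vanish at 1: the genuine 0/0 indeterminate that l'Hôpital exists for. One could equally expand both pieces locally and compare leading terms; the rule does that in one stroke.
- l'Hôpital's rule (0/0) — applicable, and directly so.
- conjugate multiplication — the conjugate move applies to radical differences, which this is not.


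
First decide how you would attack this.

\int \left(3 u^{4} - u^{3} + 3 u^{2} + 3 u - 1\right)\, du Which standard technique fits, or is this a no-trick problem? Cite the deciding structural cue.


Diagnosis: no special technique — the integrand is a sum of constant multiples of powers of u — integrate term by term.


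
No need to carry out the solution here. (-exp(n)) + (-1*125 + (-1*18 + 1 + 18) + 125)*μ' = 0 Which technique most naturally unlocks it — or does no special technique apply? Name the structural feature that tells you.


Verdict: no special technique — with μ absent the equation is not coupled at all: direct integration in n.


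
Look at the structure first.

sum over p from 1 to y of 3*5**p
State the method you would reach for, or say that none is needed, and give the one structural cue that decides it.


Method: the geometric series formula — term-over-term division gives 5 every time — index-free ratio, geometric sum formula applies.


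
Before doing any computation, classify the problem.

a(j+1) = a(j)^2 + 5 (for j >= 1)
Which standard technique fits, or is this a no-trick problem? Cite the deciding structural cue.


Method: no special technique — the unknown enters the rule nonlinearly, not as a weighted sum — no linear method is even well-posed.


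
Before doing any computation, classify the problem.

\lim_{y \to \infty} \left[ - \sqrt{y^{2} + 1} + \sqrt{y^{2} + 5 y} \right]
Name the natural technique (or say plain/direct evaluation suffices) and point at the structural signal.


Best approach: conjugate multiplication — neither \sqrt{y^{2} + 5 y} nor \sqrt{y^{2} + 1} converges alone, so rewrite their difference as a conjugate-rationalized quotient first.


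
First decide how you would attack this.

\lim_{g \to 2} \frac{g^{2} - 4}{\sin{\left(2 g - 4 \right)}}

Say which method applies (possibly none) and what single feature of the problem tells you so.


Verdict: l'Hôpital's rule (0/0) — plug in 2: top and bottom both hit zero, so differentiate each and retry. Expanding numerator and denominator to first order gives the same value — the rule automates exactly that.


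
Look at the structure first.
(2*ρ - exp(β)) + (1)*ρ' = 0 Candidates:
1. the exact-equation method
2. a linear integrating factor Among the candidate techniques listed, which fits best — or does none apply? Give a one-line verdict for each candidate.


Method: a linear integrating factor — first power of ρ, nonzero forcing: the integrating-factor recipe applies verbatim with p = 2.
- the exact-equation method: the mixed-partials test fails on this split — it is not an exact differential as presented.
- a linear integrating factor: yes — fits the structure here.


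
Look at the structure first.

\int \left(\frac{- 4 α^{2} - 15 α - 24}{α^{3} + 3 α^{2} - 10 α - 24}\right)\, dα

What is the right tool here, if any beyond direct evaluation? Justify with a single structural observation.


Diagnosis: partial fractions — the bottom, α^{3} + 3 α^{2} - 10 α - 24, comes apart into simple factors, and a proper rational function over split factors decomposes.


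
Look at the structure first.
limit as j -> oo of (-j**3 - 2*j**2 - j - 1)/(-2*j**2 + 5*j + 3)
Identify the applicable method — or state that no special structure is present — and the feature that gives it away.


Technique: dominant-term comparison — at large j only the top-degree terms survive; compare the leading terms and the limit falls out. As a single quotient, the ∞/∞ shape would yield to repeated differentiation as well — the growth comparison gets there in one look.


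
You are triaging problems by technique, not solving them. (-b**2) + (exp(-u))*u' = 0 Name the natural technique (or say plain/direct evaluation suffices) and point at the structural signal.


Diagnosis: separation of variables — separating collects all u-dependence with the derivative and leaves all b-dependence opposite: variables separate. An exactness check succeeds on this form as well — separation and the potential function arrive at the same answer, separation more directly.


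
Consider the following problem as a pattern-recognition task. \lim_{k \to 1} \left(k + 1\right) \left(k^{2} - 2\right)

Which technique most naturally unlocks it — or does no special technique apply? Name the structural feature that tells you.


Best approach: no special technique — no denominator vanishes and nothing blows up at 1: direct substitution is the whole computation.


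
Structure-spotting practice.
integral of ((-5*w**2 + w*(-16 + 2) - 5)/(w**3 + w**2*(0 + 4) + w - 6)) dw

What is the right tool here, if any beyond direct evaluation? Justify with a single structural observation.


Best approach: partial fractions — (w**3 + w**2*(0 + 4) + w - 6) splits into linear pieces, so the quotient is a sum of simple fractions — decompose before integrating.


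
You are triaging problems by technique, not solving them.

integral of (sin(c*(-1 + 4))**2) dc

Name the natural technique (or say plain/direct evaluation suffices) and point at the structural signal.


Diagnosis: a trigonometric identity — sin(c*(-1 + 4))**2 is the textbook power-reduction case — identities first, antiderivatives second.


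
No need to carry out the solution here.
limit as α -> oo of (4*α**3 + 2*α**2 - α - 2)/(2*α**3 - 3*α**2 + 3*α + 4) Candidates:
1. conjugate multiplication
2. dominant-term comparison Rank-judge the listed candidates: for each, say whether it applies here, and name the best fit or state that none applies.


Verdict: dominant-term comparison — divide by the highest power of α present: lower-order terms vanish and the dominant ratio remains.
- conjugate multiplication — there are no radicals in tension whose conjugate would simplify matters.
- dominant-term comparison — a fit — the right tool for this form.


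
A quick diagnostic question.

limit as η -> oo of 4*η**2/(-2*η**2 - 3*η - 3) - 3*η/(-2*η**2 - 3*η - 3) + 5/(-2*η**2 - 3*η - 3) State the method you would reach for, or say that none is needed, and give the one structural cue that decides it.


Verdict: dominant-term comparison — divide by the highest power of η present: lower-order terms vanish and the dominant ratio remains. l'Hôpital's at-infinity variant applies to the expression viewed as a single quotient; the leading-term comparison is the direct route.


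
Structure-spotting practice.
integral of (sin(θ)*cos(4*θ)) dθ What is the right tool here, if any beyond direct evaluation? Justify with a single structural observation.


Diagnosis: a trigonometric identity — two sinusoids at different rates multiply in sin(θ)*cos(4*θ); the product-to-sum identity uncouples them.


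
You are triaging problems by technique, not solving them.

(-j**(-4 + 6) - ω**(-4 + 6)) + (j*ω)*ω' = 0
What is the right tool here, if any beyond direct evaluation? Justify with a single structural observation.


Best approach: the homogeneous substitution — the slope is degree-zero homogeneous: the ratio substitution v = ω/j collapses it. A Bernoulli rewrite works here as the equation stands — the homogeneous substitution is the more immediate reading.


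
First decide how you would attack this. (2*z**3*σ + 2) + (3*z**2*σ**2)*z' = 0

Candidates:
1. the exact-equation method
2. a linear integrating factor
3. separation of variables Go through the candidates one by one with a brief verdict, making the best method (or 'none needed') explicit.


Diagnosis: the exact-equation method — checking ∂/∂z of 2*z**3*σ + 2 against ∂/∂σ of 3*z**2*σ**2: they match — the equation is exact as it stands.
- the exact-equation method: yes, a natural case for it.
- a linear integrating factor — a nonlinear term in the unknown puts this outside the integrating-factor template.
- separation of variables: no division isolates the independent variable from the unknown.


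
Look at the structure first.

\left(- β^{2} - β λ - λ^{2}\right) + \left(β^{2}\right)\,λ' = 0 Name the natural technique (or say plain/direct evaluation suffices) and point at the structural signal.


Diagnosis: the homogeneous substitution — the slope's numerator and denominator have matching total degree, so it depends only on λ/β and the ratio substitution collapses it.


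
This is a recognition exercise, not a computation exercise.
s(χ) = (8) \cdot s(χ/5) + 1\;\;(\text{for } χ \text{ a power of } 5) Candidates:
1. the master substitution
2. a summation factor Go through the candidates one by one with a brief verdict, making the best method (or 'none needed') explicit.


Technique: the master substitution — treat m = log base 5 of χ as the new clock: one recursion step advances m by one while χ scales by 5.
- the master substitution — a fit — the right tool for this form.
- a summation factor: a divided-index call is outside the fixed-shift first-order family a summation factor normalizes.


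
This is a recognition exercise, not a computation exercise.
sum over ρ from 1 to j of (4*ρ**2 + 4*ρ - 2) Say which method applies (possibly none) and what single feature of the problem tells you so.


Best approach: no special technique — nothing telescopes and nothing is geometric; polynomial terms in ρ sum term by term.


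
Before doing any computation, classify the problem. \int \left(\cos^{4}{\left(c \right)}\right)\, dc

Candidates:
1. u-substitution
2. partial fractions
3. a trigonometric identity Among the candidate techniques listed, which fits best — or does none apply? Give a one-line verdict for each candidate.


Method: a trigonometric identity — \cos^{4}{\left(c \right)} calls for power reduction: rewrite via double angles before any antiderivative is attempted.
- u-substitution — no subexpression of the integrand pairs with its own derivative as a factor — individual terms may offer their own substitutions, but any change of variable covering the whole integral would have to be constructed from outside the expression.
- partial fractions — the expression is not a ratio of polynomials that decomposes further.
- a trigonometric identity — applicable, and directly so.


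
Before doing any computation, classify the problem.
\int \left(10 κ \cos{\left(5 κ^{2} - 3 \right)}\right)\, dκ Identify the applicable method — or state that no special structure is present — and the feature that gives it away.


Verdict: u-substitution — read it as f(5 κ^{2} - 3) times a constant multiple of d(5 κ^{2} - 3): one substitution, u = 5 κ^{2} - 3, finishes it.


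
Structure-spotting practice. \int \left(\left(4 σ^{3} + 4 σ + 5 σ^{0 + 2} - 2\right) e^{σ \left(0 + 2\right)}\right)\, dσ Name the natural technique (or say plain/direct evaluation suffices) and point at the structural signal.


Diagnosis: integration by parts — (4 σ^{3} + 4 σ + 5 σ^{0 + 2} - 2) dies after finitely many derivatives while e^{σ \left(0 + 2\right)} cycles under integration — the tabular/parts setup.


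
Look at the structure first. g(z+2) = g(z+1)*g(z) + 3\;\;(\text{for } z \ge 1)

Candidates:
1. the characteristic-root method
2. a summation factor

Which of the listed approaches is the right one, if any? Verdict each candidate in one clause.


Technique: no special technique — the update rule curves (it is not linear in the unknown sequence), so no superposition-based closed form attaches — iterate or study it directly.
- the characteristic-root method: nonlinearity rules out exponential-mode superposition from the start.
- a summation factor: no summation factor applies — the rule is not linear in the sequence values.


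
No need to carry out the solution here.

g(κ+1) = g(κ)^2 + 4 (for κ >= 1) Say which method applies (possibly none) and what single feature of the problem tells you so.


Diagnosis: no special technique — the unknown enters the rule nonlinearly, not as a weighted sum — no linear method is even well-posed.


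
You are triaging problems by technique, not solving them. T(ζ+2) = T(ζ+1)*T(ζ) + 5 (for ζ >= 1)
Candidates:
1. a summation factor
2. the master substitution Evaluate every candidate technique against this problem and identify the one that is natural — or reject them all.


Method: no special technique — each new value is a nonlinear function of earlier ones — scaling arguments and superposition both fail.
- a summation factor — no summation factor applies — the rule is not linear in the sequence values.
- the master substitution: the recursion shifts the index rather than dividing it.
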